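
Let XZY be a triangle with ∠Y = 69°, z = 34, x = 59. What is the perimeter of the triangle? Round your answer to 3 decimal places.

perimeter ≈ 149.562

By the law of cosines, y² = x² + z² − 2·x·z·cos Y = 3199.2, so y ≈ 56.562.
Semiperimeter s = (59+34+56.562)/2 = 74.781.
Perimeter = 59 + 34 + 56.562 = 149.56.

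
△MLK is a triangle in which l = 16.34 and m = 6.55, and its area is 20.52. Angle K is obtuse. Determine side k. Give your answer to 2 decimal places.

22.53

From area = ½·m·l·sin K, we get sin K = 2·area/(m·l) ≈ 0.38345.
Taking the obtuse solution, ∠K ≈ 157.45°.
Law of cosines then gives k ≈ 22.53.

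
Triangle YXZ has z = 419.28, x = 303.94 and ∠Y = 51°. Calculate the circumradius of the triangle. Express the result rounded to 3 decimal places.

By the law of cosines, y² = x² + z² − 2·x·z·cos Y = 1.0778e+05, so y ≈ 328.3.
Area = ½·x·z·sin Y ≈ 49518.
Circumradius = y/(2 sin Y) ≈ 211.22.

211.220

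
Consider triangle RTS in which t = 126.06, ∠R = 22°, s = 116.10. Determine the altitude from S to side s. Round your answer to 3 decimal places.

h_S ≈ 47.223

By the law of cosines, r² = t² + s² − 2·t·s·cos R = 2230.6, so r ≈ 47.229.
Area = ½·t·s·sin R ≈ 2741.3.
The altitude from S has length 2·area/s ≈ 47.223.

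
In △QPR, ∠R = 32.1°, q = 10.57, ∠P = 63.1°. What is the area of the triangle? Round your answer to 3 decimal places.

The third angle is ∠Q = 180° − ∠P − ∠R = 84.80°.
Law of sines: p = q·sin P/sin Q ≈ 9.4653.
Law of sines: r = q·sin R/sin Q ≈ 5.6401.
Area = ½·q·p·sin R ≈ 26.583.

26.583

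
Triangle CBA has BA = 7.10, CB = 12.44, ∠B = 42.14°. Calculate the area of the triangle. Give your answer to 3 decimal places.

Area = ½·CB·BA·sin B ≈ 29.63.

29.630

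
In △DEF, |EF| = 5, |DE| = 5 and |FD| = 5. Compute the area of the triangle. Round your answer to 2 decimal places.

Semiperimeter s = (5 + 5 + 5)/2 = 7.5.
Heron's formula: area = √(7.5·2.5·2.5·2.5) ≈ 10.825.

area ≈ 10.83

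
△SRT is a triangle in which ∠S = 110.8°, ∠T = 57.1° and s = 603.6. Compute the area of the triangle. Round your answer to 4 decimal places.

area ≈ 34296.5376

The third angle is ∠R = 180° − ∠T − ∠S = 12.10°.
Law of sines: r = s·sin R/sin S ≈ 135.35.
Law of sines: t = s·sin T/sin S ≈ 542.13.
Area = ½·s·r·sin T ≈ 34297.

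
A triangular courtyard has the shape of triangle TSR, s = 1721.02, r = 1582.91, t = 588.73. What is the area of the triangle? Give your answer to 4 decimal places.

Semiperimeter p = (588.73 + 1721 + 1582.9)/2 = 1946.3.
Heron's formula: area = √(1946.3·1357.6·225.31·363.42) ≈ 4.6515e+05.

area ≈ 465145.4733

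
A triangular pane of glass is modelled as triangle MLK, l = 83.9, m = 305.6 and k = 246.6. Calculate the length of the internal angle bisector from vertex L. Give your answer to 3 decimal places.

By the law of cosines, cos L = (k² + m² − l²) / (2·k·m) ≈ 0.97639, so ∠L ≈ 12.47°.
The bisector from L has length 2·k·m·cos(∠L/2)/(k+m) ≈ 271.33.

t_L ≈ 271.332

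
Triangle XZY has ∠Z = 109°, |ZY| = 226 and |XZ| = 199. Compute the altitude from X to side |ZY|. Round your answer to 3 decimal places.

h_X ≈ 188.158

By the law of cosines, |YX|² = |XZ|² + |ZY|² − 2·|XZ|·|ZY|·cos Z = 1.1996e+05, so |YX| ≈ 346.35.
Area = ½·|XZ|·|ZY|·sin Z ≈ 21262.
The altitude from X has length 2·area/|ZY| ≈ 188.16.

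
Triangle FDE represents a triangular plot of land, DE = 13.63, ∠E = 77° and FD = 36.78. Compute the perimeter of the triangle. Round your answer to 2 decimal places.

Law of sines: sin F = DE·sin E/FD ≈ 0.36108.
Since FD ≥ DE, only the acute value applies: ∠F ≈ 21.17°.
Then ∠D = 180° − ∠E − ∠F ≈ 81.83°.
Law of sines gives EF = FD·sin D/sin E ≈ 37.365.
Semiperimeter s = (13.63+37.365+36.78)/2 = 43.887.
Perimeter = 13.63 + 37.365 + 36.78 = 87.775.

perimeter ≈ 87.77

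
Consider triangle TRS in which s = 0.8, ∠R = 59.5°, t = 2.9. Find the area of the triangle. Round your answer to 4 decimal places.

Area = ½·s·t·sin R ≈ 0.99949.

area ≈ 0.9995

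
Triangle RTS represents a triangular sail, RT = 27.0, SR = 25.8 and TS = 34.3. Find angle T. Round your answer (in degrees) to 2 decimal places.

47.98

By the law of cosines, cos T = (RT² + TS² − SR²) / (2·RT·TS) ≈ 0.66939, so ∠T ≈ 47.98°.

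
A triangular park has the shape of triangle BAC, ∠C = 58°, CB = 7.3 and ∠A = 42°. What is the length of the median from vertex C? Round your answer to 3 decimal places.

m_C ≈ 7.935

The third angle is ∠B = 180° − ∠A − ∠C = 80.00°.
Law of sines: AC = CB·sin B/sin A ≈ 10.744.
Law of sines: BA = CB·sin C/sin A ≈ 9.2519.
Median from C: ½√(2·AC² + 2·CB² − BA²) ≈ 7.9348.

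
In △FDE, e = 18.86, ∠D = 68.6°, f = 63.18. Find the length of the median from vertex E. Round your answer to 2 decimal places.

m_E ≈ 60.38

By the law of cosines, d² = e² + f² − 2·e·f·cos D = 3477.9, so d ≈ 58.973.
Median from E: ½√(2·f² + 2·d² − e²) ≈ 60.381.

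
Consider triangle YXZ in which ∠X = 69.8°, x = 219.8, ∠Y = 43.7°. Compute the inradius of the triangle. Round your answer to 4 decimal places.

The third angle is ∠Z = 180° − ∠Y − ∠X = 66.50°.
Law of sines: y = x·sin Y/sin X ≈ 161.81.
Law of sines: z = x·sin Z/sin X ≈ 214.78.
Area = ½·x·y·sin Z ≈ 16308.
Semiperimeter s = (161.81+219.8+214.78)/2 = 298.19.
Inradius = area/s = 16308/298.19 ≈ 54.689.

r ≈ 54.6886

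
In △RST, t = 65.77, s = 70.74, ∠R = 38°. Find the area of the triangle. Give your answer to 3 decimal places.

area ≈ 1432.204

Area = ½·s·t·sin R ≈ 1432.2.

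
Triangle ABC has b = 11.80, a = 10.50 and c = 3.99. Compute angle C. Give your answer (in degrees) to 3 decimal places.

By the law of cosines, cos C = (a² + b² − c²) / (2·a·b) ≈ 0.94257, so ∠C ≈ 19.51°.

∠C ≈ 19.512°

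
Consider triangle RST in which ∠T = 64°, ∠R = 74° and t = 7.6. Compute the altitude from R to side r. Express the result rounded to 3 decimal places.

The third angle is ∠S = 180° − ∠T − ∠R = 42.00°.
Law of sines: r = t·sin R/sin T ≈ 8.1282.
Law of sines: s = t·sin S/sin T ≈ 5.658.
Area = ½·t·r·sin S ≈ 20.668.
The altitude from R has length 2·area/r ≈ 5.0854.

h_R ≈ 5.085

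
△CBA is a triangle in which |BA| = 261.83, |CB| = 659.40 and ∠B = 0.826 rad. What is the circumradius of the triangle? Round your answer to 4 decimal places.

352.9196

By the law of cosines, |AC|² = |CB|² + |BA|² − 2·|CB|·|BA|·cos B = 2.6931e+05, so |AC| ≈ 518.95.
Area = ½·|CB|·|BA|·sin B ≈ 63469.
Circumradius = |AC|/(2 sin B) ≈ 352.92.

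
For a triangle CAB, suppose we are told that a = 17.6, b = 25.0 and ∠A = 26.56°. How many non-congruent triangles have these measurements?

2

b·sin A = 25.0·sin(26.56°) ≈ 11.18.
Since b sin A < a < b (11.18 < 17.6 < 25.0), two triangles exist.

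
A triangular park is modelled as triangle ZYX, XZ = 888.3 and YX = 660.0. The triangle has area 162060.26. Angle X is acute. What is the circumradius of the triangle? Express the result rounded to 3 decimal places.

450.035

From area = ½·YX·XZ·sin X, we get sin X = 2·area/(YX·XZ) ≈ 0.55284.
Taking the acute solution, ∠X ≈ 33.56°.
Law of cosines then gives ZY ≈ 497.6.
Circumradius = ZY/(2 sin X) ≈ 450.03.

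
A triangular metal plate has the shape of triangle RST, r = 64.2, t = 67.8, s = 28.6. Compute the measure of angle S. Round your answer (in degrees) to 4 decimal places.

By the law of cosines, cos S = (t² + r² − s²) / (2·t·r) ≈ 0.90753, so ∠S ≈ 24.83°.

∠S ≈ 24.8338°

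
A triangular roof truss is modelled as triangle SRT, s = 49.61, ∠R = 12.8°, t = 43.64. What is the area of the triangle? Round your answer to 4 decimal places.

Area = ½·t·s·sin R ≈ 239.82.

239.8241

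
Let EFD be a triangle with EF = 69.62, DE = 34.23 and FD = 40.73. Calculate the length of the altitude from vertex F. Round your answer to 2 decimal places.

h_F ≈ 28.13

Semiperimeter s = (40.73 + 34.23 + 69.62)/2 = 72.29.
Heron's formula: area = √(72.29·31.56·38.06·2.67) ≈ 481.5.
The altitude from F has length 2·area/DE ≈ 28.133.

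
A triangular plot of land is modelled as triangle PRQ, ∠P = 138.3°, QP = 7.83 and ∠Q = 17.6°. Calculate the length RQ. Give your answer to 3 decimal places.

12.756

The third angle is ∠R = 180° − ∠Q − ∠P = 24.10°.
Law of sines: RQ = QP·sin P/sin R ≈ 12.756.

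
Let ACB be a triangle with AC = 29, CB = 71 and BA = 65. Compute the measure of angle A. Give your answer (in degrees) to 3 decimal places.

By the law of cosines, cos A = (BA² + AC² − CB²) / (2·BA·AC) ≈ 0.00663, so ∠A ≈ 89.62°.

89.620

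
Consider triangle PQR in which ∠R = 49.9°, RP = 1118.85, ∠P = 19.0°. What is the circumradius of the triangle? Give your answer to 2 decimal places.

The third angle is ∠Q = 180° − ∠R − ∠P = 111.10°.
Law of sines: QR = RP·sin P/sin Q ≈ 390.44.
Law of sines: PQ = RP·sin R/sin Q ≈ 917.34.
Circumradius = RP/(2 sin Q) ≈ 599.63.

599.63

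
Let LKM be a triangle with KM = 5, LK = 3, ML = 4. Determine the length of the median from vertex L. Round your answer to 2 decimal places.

m_L ≈ 2.50

Median from L: ½√(2·ML² + 2·LK² − KM²) ≈ 2.5.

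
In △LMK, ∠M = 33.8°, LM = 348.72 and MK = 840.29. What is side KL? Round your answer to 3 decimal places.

583.689

By the law of cosines, KL² = LM² + MK² − 2·LM·MK·cos M = 3.4069e+05, so KL ≈ 583.69.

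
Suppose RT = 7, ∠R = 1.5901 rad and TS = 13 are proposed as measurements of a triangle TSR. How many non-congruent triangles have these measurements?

RT·sin R = 7·sin(1.5901 rad) ≈ 6.999.
Since ∠R is not acute, a triangle exists only if TS > RT; here TS > RT, so there is exactly one triangle.

1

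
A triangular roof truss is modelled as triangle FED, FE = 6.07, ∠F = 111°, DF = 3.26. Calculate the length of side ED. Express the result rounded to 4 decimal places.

By the law of cosines, ED² = DF² + FE² − 2·DF·FE·cos F = 61.655, so ED ≈ 7.8521.

7.8521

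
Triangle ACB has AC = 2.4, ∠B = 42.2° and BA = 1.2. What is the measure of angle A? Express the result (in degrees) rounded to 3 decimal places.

Law of sines: sin C = BA·sin B/AC ≈ 0.33586.
Since AC ≥ BA, only the acute value applies: ∠C ≈ 19.62°.
Then ∠A = 180° − ∠B − ∠C ≈ 118.18°.

118.175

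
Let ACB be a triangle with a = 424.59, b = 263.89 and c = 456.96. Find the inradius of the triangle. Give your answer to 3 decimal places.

Semiperimeter s = (424.59 + 456.96 + 263.89)/2 = 572.72.
Heron's formula: area = √(572.72·148.13·115.76·308.83) ≈ 55072.
Inradius = area/s = 55072/572.72 ≈ 96.159.

r ≈ 96.159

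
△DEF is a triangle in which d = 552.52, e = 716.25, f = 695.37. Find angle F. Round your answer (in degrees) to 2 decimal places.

∠F ≈ 64.98°

By the law of cosines, cos F = (d² + e² − f²) / (2·d·e) ≈ 0.42294, so ∠F ≈ 64.98°.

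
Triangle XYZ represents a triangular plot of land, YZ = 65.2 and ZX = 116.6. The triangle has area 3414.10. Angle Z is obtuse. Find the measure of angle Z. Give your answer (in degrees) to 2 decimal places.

From area = ½·YZ·ZX·sin Z, we get sin Z = 2·area/(YZ·ZX) ≈ 0.89817.
Taking the obtuse solution, ∠Z ≈ 116.08°.

∠Z ≈ 116.08°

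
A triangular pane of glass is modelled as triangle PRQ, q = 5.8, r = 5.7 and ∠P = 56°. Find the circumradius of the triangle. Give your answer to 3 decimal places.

By the law of cosines, p² = r² + q² − 2·r·q·cos P = 29.156, so p ≈ 5.3996.
Area = ½·r·q·sin P ≈ 13.704.
Circumradius = p/(2 sin P) ≈ 3.2566.

3.257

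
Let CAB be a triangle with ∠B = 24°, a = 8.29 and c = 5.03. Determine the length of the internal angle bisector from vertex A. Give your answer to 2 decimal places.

t_A ≈ 2.05

By the law of cosines, b² = c² + a² − 2·c·a·cos B = 17.838, so b ≈ 4.2235.
Law of cosines again: cos A = (b² + c² − a²)/(2·b·c) ≈ -0.60218, so ∠A ≈ 127.03°.
The bisector from A has length 2·b·c·cos(∠A/2)/(b+c) ≈ 2.0478.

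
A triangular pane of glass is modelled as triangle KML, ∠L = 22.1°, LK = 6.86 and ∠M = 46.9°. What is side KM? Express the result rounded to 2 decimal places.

The third angle is ∠K = 180° − ∠M − ∠L = 111.00°.
Law of sines: KM = LK·sin L/sin M ≈ 3.5347.

3.53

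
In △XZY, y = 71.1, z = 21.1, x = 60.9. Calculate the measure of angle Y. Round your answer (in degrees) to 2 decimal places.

∠Y ≈ 110.53°

By the law of cosines, cos Y = (x² + z² − y²) / (2·x·z) ≈ -0.35066, so ∠Y ≈ 110.53°.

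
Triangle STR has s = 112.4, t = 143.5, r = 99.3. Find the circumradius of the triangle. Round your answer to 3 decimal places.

72.012

By the law of cosines, cos S = (t² + r² − s²) / (2·t·r) ≈ 0.62525, so ∠S ≈ 51.30°.
Circumradius = s/(2 sin S) ≈ 72.012.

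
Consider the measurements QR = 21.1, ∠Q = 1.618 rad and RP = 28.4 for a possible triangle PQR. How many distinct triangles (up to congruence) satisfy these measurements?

1

QR·sin Q = 21.1·sin(1.618 rad) ≈ 21.08.
Since ∠Q is not acute, a triangle exists only if RP > QR; here RP > QR, so there is exactly one triangle.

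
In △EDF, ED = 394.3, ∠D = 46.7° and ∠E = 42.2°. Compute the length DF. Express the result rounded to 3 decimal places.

264.908

The third angle is ∠F = 180° − ∠E − ∠D = 91.10°.
Law of sines: DF = ED·sin E/sin F ≈ 264.91.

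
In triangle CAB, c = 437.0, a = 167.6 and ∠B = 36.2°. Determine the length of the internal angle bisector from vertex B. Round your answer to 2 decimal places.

By the law of cosines, b² = c² + a² − 2·c·a·cos B = 1.0085e+05, so b ≈ 317.57.
The bisector from B has length 2·c·a·cos(∠B/2)/(c+a) ≈ 230.29.

t_B ≈ 230.29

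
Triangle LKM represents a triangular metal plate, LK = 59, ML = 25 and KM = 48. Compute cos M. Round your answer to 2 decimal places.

cos M ≈ -0.23

By the law of cosines, cos M = (KM² + ML² − LK²) / (2·KM·ML) ≈ -0.23000, so ∠M ≈ 103.30°.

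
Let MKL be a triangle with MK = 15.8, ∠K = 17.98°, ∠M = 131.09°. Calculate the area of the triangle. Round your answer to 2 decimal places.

The third angle is ∠L = 180° − ∠M − ∠K = 30.93°.
Law of sines: KL = MK·sin M/sin L ≈ 23.168.
Law of sines: LM = MK·sin K/sin L ≈ 9.4889.
Area = ½·MK·KL·sin K ≈ 56.498.

area ≈ 56.50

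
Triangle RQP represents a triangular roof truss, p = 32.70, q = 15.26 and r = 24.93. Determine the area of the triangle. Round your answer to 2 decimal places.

182.47

Semiperimeter s = (24.93 + 15.26 + 32.7)/2 = 36.445.
Heron's formula: area = √(36.445·11.515·21.185·3.745) ≈ 182.47.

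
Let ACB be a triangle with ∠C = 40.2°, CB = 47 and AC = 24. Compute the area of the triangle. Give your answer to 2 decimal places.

area ≈ 364.04

Area = ½·AC·CB·sin C ≈ 364.04.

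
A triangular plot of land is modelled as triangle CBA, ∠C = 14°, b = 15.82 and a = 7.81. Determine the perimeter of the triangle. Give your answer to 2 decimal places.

perimeter ≈ 32.09

By the law of cosines, c² = b² + a² − 2·b·a·cos C = 71.5, so c ≈ 8.4558.
Semiperimeter s = (8.4558+15.82+7.81)/2 = 16.043.
Perimeter = 8.4558 + 15.82 + 7.81 = 32.086.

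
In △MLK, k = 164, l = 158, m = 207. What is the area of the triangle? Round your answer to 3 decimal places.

12758.646

Semiperimeter s = (207 + 158 + 164)/2 = 264.5.
Heron's formula: area = √(264.5·57.5·106.5·100.5) ≈ 12759.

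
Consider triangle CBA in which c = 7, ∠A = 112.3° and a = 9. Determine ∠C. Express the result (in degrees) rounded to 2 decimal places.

Law of sines: sin C = c·sin A/a ≈ 0.71961.
Since a ≥ c, only the acute value applies: ∠C ≈ 46.02°.
Then ∠B = 180° − ∠A − ∠C ≈ 21.68°.

46.02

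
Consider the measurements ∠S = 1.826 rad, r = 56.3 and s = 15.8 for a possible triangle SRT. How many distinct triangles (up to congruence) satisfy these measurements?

r·sin S = 56.3·sin(1.826 rad) ≈ 54.48.
Since ∠S is not acute, a triangle exists only if s > r; here s ≤ r, so there is no triangle.

0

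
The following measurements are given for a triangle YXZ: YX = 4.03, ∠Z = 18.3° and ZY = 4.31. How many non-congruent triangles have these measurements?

2

ZY·sin Z = 4.31·sin(18.3°) ≈ 1.353.
Since ZY sin Z < YX < ZY (1.353 < 4.03 < 4.31), two triangles exist.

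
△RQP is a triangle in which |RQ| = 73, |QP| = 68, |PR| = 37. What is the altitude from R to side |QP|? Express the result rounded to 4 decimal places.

h_R ≈ 36.6765

Semiperimeter s = (68 + 37 + 73)/2 = 89.
Heron's formula: area = √(89·21·52·16) ≈ 1247.
The altitude from R has length 2·area/|QP| ≈ 36.676.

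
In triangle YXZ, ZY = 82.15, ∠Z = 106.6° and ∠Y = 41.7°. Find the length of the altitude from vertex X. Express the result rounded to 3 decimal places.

h_X ≈ 99.665

The third angle is ∠X = 180° − ∠Z − ∠Y = 31.70°.
Law of sines: XZ = ZY·sin Y/sin X ≈ 104.
Law of sines: YX = ZY·sin Z/sin X ≈ 149.82.
Area = ½·ZY·XZ·sin Z ≈ 4093.7.
The altitude from X has length 2·area/ZY ≈ 99.665.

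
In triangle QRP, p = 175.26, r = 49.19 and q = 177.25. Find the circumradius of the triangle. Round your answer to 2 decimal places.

89.07

By the law of cosines, cos Q = (r² + p² − q²) / (2·r·p) ≈ 0.09965, so ∠Q ≈ 84.28°.
Circumradius = q/(2 sin Q) ≈ 89.068.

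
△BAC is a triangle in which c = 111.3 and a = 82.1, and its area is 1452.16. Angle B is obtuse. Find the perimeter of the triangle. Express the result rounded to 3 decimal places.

perimeter ≈ 384.334

From area = ½·a·c·sin B, we get sin B = 2·area/(a·c) ≈ 0.31784.
Taking the obtuse solution, ∠B ≈ 161.47°.
Law of cosines then gives b ≈ 190.93.
Perimeter = 190.93 + 82.1 + 111.3 = 384.33.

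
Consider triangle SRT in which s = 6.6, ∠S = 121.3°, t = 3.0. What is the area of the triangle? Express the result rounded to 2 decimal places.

Law of sines: sin T = t·sin S/s ≈ 0.38839.
Since s ≥ t, only the acute value applies: ∠T ≈ 22.85°.
Then ∠R = 180° − ∠S − ∠T ≈ 35.85°.
Law of sines gives r = s·sin R/sin S ≈ 4.5233.
Area = ½·s·t·sin R ≈ 5.7975.

5.80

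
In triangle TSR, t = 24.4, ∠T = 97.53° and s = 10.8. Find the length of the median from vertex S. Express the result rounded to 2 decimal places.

Law of sines: sin S = s·sin T/t ≈ 0.43881.
Since t ≥ s, only the acute value applies: ∠S ≈ 26.03°.
Then ∠R = 180° − ∠T − ∠S ≈ 56.44°.
Law of sines gives r = t·sin R/sin T ≈ 20.51.
Median from S: ½√(2·r² + 2·t² − s²) ≈ 21.883.

m_S ≈ 21.88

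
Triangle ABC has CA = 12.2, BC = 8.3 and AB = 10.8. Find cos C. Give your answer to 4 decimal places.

cos C ≈ 0.4992

By the law of cosines, cos C = (BC² + CA² − AB²) / (2·BC·CA) ≈ 0.49916, so ∠C ≈ 60.06°.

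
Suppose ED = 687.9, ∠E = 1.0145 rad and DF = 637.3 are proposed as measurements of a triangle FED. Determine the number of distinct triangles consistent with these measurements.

2

ED·sin E = 687.9·sin(1.0145 rad) ≈ 584.2.
Since ED sin E < DF < ED (584.2 < 637.3 < 687.9), two triangles exist.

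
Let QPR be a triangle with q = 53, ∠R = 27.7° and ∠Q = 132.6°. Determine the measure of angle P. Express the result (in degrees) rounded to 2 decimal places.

The third angle is ∠P = 180° − ∠R − ∠Q = 19.70°.

19.70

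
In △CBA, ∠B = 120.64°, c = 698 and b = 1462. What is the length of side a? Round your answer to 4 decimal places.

977.2304

Law of sines: sin C = c·sin B/b ≈ 0.41077.
Since b ≥ c, only the acute value applies: ∠C ≈ 24.25°.
Then ∠A = 180° − ∠B − ∠C ≈ 35.11°.
Law of sines gives a = b·sin A/sin B ≈ 977.23.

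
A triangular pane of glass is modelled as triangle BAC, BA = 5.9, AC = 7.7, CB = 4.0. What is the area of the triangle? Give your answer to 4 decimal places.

Semiperimeter s = (7.7 + 4 + 5.9)/2 = 8.8.
Heron's formula: area = √(8.8·1.1·4.8·2.9) ≈ 11.608.

11.6080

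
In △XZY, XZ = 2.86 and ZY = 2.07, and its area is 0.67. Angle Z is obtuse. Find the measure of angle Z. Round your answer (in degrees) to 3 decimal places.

∠Z ≈ 166.918°

From area = ½·XZ·ZY·sin Z, we get sin Z = 2·area/(XZ·ZY) ≈ 0.22634.
Taking the obtuse solution, ∠Z ≈ 166.92°.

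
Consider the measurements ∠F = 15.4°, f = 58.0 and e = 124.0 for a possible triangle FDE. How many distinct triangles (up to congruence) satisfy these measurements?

2

e·sin F = 124.0·sin(15.4°) ≈ 32.93.
Since e sin F < f < e (32.93 < 58.0 < 124.0), two triangles exist.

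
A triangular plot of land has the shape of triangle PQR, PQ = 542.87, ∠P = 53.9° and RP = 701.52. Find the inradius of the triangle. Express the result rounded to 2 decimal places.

By the law of cosines, QR² = RP² + PQ² − 2·RP·PQ·cos P = 3.3807e+05, so QR ≈ 581.43.
Area = ½·RP·PQ·sin P ≈ 1.5386e+05.
Semiperimeter s = (581.43+701.52+542.87)/2 = 912.91.
Inradius = area/s = 1.5386e+05/912.91 ≈ 168.53.

r ≈ 168.53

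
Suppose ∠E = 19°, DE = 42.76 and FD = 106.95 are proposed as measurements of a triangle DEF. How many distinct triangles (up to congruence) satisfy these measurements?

DE·sin E = 42.76·sin(19°) ≈ 13.92.
Since FD ≥ DE, exactly one triangle exists.

1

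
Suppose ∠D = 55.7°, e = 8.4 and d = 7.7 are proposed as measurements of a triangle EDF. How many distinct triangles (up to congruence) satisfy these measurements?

e·sin D = 8.4·sin(55.7°) ≈ 6.939.
Since e sin D < d < e (6.939 < 7.7 < 8.4), two triangles exist.

2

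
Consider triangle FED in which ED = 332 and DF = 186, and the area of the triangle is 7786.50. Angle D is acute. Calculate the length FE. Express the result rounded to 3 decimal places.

From area = ½·ED·DF·sin D, we get sin D = 2·area/(ED·DF) ≈ 0.25219.
Taking the acute solution, ∠D ≈ 14.61°.
Law of cosines then gives FE ≈ 159.08.

159.084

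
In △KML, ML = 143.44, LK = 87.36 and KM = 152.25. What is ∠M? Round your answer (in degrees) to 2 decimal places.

By the law of cosines, cos M = (KM² + ML² − LK²) / (2·KM·ML) ≈ 0.82705, so ∠M ≈ 34.20°.

∠M ≈ 34.20°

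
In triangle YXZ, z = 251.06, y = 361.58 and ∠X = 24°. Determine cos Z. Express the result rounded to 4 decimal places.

cos Z ≈ 0.7915

By the law of cosines, x² = z² + y² − 2·z·y·cos X = 27911, so x ≈ 167.07.
Law of cosines again: cos Z = (y² + x² − z²)/(2·y·x) ≈ 0.79146, so ∠Z ≈ 37.68°.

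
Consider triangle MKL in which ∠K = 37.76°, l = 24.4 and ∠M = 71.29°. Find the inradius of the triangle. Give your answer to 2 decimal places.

5.65

The third angle is ∠L = 180° − ∠M − ∠K = 70.95°.
Law of sines: m = l·sin M/sin L ≈ 24.45.
Law of sines: k = l·sin K/sin L ≈ 15.807.
Area = ½·l·m·sin K ≈ 182.66.
Semiperimeter s = (24.45+15.807+24.4)/2 = 32.328.
Inradius = area/s = 182.66/32.328 ≈ 5.65.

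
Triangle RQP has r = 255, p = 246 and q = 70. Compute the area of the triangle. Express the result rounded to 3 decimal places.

Semiperimeter s = (255 + 70 + 246)/2 = 285.5.
Heron's formula: area = √(285.5·30.5·215.5·39.5) ≈ 8609.4.

area ≈ 8609.445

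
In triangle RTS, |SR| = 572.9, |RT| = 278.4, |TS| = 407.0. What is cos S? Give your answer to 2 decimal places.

0.89

By the law of cosines, cos S = (|TS|² + |SR|² − |RT|²) / (2·|TS|·|SR|) ≈ 0.89282, so ∠S ≈ 26.77°.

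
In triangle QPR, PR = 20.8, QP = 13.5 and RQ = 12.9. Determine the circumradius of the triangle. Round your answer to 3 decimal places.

By the law of cosines, cos Q = (RQ² + QP² − PR²) / (2·RQ·QP) ≈ -0.24111, so ∠Q ≈ 103.95°.
Circumradius = PR/(2 sin Q) ≈ 10.716.

10.716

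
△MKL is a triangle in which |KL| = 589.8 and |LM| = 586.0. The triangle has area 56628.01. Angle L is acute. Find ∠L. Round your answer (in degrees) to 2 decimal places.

From area = ½·|KL|·|LM|·sin L, we get sin L = 2·area/(|KL|·|LM|) ≈ 0.32769.
Taking the acute solution, ∠L ≈ 19.13°.

19.13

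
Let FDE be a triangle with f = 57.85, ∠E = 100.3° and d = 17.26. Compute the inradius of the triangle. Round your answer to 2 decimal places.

By the law of cosines, e² = f² + d² − 2·f·d·cos E = 4001.6, so e ≈ 63.258.
Area = ½·f·d·sin E ≈ 491.2.
Semiperimeter s = (57.85+17.26+63.258)/2 = 69.184.
Inradius = area/s = 491.2/69.184 ≈ 7.0999.

r ≈ 7.10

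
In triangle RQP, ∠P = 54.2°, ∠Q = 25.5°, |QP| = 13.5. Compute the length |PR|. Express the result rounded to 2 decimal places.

The third angle is ∠R = 180° − ∠Q − ∠P = 100.30°.
Law of sines: |PR| = |QP|·sin Q/sin R ≈ 5.9071.

5.91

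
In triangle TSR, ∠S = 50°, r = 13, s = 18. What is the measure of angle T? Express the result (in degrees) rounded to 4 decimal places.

Law of sines: sin R = r·sin S/s ≈ 0.55325.
Since s ≥ r, only the acute value applies: ∠R ≈ 33.59°.
Then ∠T = 180° − ∠S − ∠R ≈ 96.41°.

∠T ≈ 96.4094°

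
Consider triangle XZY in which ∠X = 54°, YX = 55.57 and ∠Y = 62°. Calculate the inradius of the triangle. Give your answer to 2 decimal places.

The third angle is ∠Z = 180° − ∠Y − ∠X = 64.00°.
Law of sines: ZY = YX·sin X/sin Z ≈ 50.019.
Law of sines: XZ = YX·sin Y/sin Z ≈ 54.59.
Area = ½·YX·ZY·sin Y ≈ 1227.1.
Semiperimeter s = (50.019+55.57+54.59)/2 = 80.09.
Inradius = area/s = 1227.1/80.09 ≈ 15.322.

15.32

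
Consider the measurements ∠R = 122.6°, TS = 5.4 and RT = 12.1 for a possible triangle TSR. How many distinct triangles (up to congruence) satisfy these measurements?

RT·sin R = 12.1·sin(122.6°) ≈ 10.19.
Since ∠R is not acute, a triangle exists only if TS > RT; here TS ≤ RT, so there is no triangle.

0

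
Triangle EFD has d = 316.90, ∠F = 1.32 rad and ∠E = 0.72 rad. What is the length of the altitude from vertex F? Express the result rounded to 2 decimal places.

h_F ≈ 208.96

The third angle is ∠D = π − ∠E − ∠F = 1.102 rad.
Law of sines: e = d·sin E/sin D ≈ 234.28.
Law of sines: f = d·sin F/sin D ≈ 344.18.
Area = ½·d·e·sin F ≈ 35960.
The altitude from F has length 2·area/f ≈ 208.96.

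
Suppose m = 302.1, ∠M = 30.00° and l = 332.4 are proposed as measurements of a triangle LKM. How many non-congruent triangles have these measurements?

2

l·sin M = 332.4·sin(30.00°) ≈ 166.2.
Since l sin M < m < l (166.2 < 302.1 < 332.4), two triangles exist.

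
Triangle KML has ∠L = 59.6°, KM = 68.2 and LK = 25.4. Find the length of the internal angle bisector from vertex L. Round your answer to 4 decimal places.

Law of sines: sin M = LK·sin L/KM ≈ 0.32123.
Since KM ≥ LK, only the acute value applies: ∠M ≈ 18.74°.
Then ∠K = 180° − ∠L − ∠M ≈ 101.66°.
Law of sines gives ML = KM·sin K/sin L ≈ 77.439.
The bisector from L has length 2·ML·LK·cos(∠L/2)/(ML+LK) ≈ 33.195.

33.1946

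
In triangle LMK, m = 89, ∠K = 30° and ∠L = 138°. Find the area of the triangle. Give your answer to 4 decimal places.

The third angle is ∠M = 180° − ∠K − ∠L = 12.00°.
Law of sines: l = m·sin L/sin M ≈ 286.43.
Law of sines: k = m·sin K/sin M ≈ 214.03.
Area = ½·m·l·sin K ≈ 6373.1.

6373.1187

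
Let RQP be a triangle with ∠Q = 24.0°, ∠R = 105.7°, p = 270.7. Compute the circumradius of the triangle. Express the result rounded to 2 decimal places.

175.92

The third angle is ∠P = 180° − ∠R − ∠Q = 50.30°.
Law of sines: r = p·sin R/sin P ≈ 338.71.
Law of sines: q = p·sin Q/sin P ≈ 143.1.
Circumradius = p/(2 sin P) ≈ 175.92.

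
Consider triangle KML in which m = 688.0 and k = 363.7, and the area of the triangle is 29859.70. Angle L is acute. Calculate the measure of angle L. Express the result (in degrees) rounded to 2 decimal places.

13.81

From area = ½·k·m·sin L, we get sin L = 2·area/(k·m) ≈ 0.23866.
Taking the acute solution, ∠L ≈ 13.81°.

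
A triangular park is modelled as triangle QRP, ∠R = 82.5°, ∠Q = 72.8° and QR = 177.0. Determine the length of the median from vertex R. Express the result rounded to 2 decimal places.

231.17

The third angle is ∠P = 180° − ∠Q − ∠R = 24.70°.
Law of sines: RP = QR·sin Q/sin P ≈ 404.64.
Law of sines: PQ = QR·sin R/sin P ≈ 419.96.
Median from R: ½√(2·QR² + 2·RP² − PQ²) ≈ 231.17.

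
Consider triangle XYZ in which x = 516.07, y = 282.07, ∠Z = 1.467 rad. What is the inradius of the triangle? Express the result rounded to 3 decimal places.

By the law of cosines, z² = x² + y² − 2·x·y·cos Z = 3.1573e+05, so z ≈ 561.9.
Area = ½·x·y·sin Z ≈ 72392.
Semiperimeter s = (516.07+282.07+561.9)/2 = 680.02.
Inradius = area/s = 72392/680.02 ≈ 106.46.

r ≈ 106.456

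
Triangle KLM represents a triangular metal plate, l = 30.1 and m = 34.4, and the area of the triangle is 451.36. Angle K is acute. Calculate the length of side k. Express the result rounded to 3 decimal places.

32.787

From area = ½·l·m·sin K, we get sin K = 2·area/(l·m) ≈ 0.87182.
Taking the acute solution, ∠K ≈ 60.67°.
Law of cosines then gives k ≈ 32.787.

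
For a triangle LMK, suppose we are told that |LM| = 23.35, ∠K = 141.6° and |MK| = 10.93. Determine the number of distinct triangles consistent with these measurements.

|MK|·sin K = 10.93·sin(141.6°) ≈ 6.789.
Since ∠K is not acute, a triangle exists only if |LM| > |MK|; here |LM| > |MK|, so there is exactly one triangle.

1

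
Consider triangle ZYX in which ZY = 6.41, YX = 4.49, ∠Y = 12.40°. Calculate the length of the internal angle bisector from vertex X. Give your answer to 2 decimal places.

By the law of cosines, XZ² = ZY² + YX² − 2·ZY·YX·cos Y = 5.0292, so XZ ≈ 2.2426.
Law of cosines again: cos X = (YX² + XZ² − ZY²)/(2·YX·XZ) ≈ -0.78948, so ∠X ≈ 142.14°.
The bisector from X has length 2·YX·XZ·cos(∠X/2)/(YX+XZ) ≈ 0.97046.

0.97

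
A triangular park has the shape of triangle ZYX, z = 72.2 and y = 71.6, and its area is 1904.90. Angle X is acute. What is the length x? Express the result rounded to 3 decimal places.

57.888

From area = ½·z·y·sin X, we get sin X = 2·area/(z·y) ≈ 0.73697.
Taking the acute solution, ∠X ≈ 47.47°.
Law of cosines then gives x ≈ 57.888.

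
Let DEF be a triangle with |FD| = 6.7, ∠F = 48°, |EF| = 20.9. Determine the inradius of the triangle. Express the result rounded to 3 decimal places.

r ≈ 2.325

By the law of cosines, |DE|² = |EF|² + |FD|² − 2·|EF|·|FD|·cos F = 294.3, so |DE| ≈ 17.155.
Area = ½·|EF|·|FD|·sin F ≈ 52.031.
Semiperimeter s = (20.9+6.7+17.155)/2 = 22.378.
Inradius = area/s = 52.031/22.378 ≈ 2.3251.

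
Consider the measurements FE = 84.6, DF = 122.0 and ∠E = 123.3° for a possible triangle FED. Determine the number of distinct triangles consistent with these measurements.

FE·sin E = 84.6·sin(123.3°) ≈ 70.71.
Since ∠E is not acute, a triangle exists only if DF > FE; here DF > FE, so there is exactly one triangle.

1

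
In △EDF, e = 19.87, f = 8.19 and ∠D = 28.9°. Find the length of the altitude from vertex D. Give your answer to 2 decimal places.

By the law of cosines, d² = f² + e² − 2·f·e·cos D = 176.96, so d ≈ 13.302.
Area = ½·f·e·sin D ≈ 39.324.
The altitude from D has length 2·area/d ≈ 5.9122.

5.91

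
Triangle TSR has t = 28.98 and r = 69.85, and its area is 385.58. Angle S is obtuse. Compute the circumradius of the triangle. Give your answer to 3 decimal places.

127.668

From area = ½·r·t·sin S, we get sin S = 2·area/(r·t) ≈ 0.38096.
Taking the obtuse solution, ∠S ≈ 2.751 rad.
Law of cosines then gives s ≈ 97.273.
Circumradius = s/(2 sin S) ≈ 127.67.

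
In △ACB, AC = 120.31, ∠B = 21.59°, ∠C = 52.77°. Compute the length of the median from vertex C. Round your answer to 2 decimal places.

199.65

The third angle is ∠A = 180° − ∠C − ∠B = 105.64°.
Law of sines: CB = AC·sin A/sin B ≈ 314.86.
Law of sines: BA = AC·sin C/sin B ≈ 260.33.
Median from C: ½√(2·AC² + 2·CB² − BA²) ≈ 199.65.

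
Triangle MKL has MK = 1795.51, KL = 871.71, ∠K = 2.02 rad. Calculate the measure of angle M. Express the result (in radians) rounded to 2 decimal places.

By the law of cosines, LM² = MK² + KL² − 2·MK·KL·cos K = 5.3431e+06, so LM ≈ 2311.5.
Law of cosines again: cos M = (LM² + MK² − KL²)/(2·LM·MK) ≈ 0.94053, so ∠M ≈ 0.347 rad.

∠M ≈ 0.35 rad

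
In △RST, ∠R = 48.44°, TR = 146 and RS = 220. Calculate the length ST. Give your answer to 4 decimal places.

By the law of cosines, ST² = TR² + RS² − 2·TR·RS·cos R = 27099, so ST ≈ 164.62.

164.6175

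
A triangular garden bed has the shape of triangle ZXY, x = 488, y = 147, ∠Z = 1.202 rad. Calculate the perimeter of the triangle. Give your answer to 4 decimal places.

perimeter ≈ 1091.1056

By the law of cosines, z² = x² + y² − 2·x·y·cos Z = 2.0803e+05, so z ≈ 456.11.
Semiperimeter s = (456.11+488+147)/2 = 545.55.
Perimeter = 456.11 + 488 + 147 = 1091.1.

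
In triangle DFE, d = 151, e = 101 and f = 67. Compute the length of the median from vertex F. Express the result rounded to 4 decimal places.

m_F ≈ 124.0111

Median from F: ½√(2·e² + 2·d² − f²) ≈ 124.01.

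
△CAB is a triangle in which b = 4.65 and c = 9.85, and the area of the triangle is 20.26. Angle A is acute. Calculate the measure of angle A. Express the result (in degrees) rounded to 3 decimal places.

∠A ≈ 62.211°

From area = ½·b·c·sin A, we get sin A = 2·area/(b·c) ≈ 0.88467.
Taking the acute solution, ∠A ≈ 62.21°.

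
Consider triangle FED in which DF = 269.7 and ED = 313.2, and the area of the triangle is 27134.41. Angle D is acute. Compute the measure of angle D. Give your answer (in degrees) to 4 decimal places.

39.9757

From area = ½·ED·DF·sin D, we get sin D = 2·area/(ED·DF) ≈ 0.64246.
Taking the acute solution, ∠D ≈ 39.98°.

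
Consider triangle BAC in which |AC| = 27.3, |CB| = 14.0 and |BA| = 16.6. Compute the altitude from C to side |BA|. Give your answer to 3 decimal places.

h_C ≈ 11.315

Semiperimeter s = (27.3 + 14 + 16.6)/2 = 28.95.
Heron's formula: area = √(28.95·1.65·14.95·12.35) ≈ 93.912.
The altitude from C has length 2·area/|BA| ≈ 11.315.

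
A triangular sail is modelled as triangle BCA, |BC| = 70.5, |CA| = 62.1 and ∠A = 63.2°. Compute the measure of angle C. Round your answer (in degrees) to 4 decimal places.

∠C ≈ 64.9649°

Law of sines: sin B = |CA|·sin A/|BC| ≈ 0.78624.
Since |BC| ≥ |CA|, only the acute value applies: ∠B ≈ 51.84°.
Then ∠C = 180° − ∠A − ∠B ≈ 64.96°.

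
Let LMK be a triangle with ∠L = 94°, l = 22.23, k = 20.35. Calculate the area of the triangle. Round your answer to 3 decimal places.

Law of sines: sin K = k·sin L/l ≈ 0.91320.
Since l ≥ k, only the acute value applies: ∠K ≈ 65.95°.
Then ∠M = 180° − ∠L − ∠K ≈ 20.05°.
Law of sines gives m = l·sin M/sin L ≈ 7.6395.
Area = ½·l·k·sin M ≈ 77.542.

77.542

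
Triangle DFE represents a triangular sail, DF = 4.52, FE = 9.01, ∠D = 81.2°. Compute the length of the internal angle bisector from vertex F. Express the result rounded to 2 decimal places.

t_F ≈ 4.96

Law of sines: sin E = DF·sin D/FE ≈ 0.49576.
Since FE ≥ DF, only the acute value applies: ∠E ≈ 29.72°.
Then ∠F = 180° − ∠D − ∠E ≈ 69.08°.
Law of sines gives ED = FE·sin F/sin D ≈ 8.5163.
The bisector from F has length 2·DF·FE·cos(∠F/2)/(DF+FE) ≈ 4.9588.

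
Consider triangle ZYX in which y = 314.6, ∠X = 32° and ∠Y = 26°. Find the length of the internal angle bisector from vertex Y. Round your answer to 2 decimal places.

t_Y ≈ 456.10

The third angle is ∠Z = 180° − ∠Y − ∠X = 122.00°.
Law of sines: z = y·sin Z/sin Y ≈ 608.61.
Law of sines: x = y·sin X/sin Y ≈ 380.3.
The bisector from Y has length 2·x·z·cos(∠Y/2)/(x+z) ≈ 456.1.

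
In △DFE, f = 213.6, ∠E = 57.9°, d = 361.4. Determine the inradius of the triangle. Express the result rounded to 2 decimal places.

By the law of cosines, e² = d² + f² − 2·d·f·cos E = 94192, so e ≈ 306.91.
Area = ½·d·f·sin E ≈ 32697.
Semiperimeter s = (361.4+213.6+306.91)/2 = 440.95.
Inradius = area/s = 32697/440.95 ≈ 74.15.

r ≈ 74.15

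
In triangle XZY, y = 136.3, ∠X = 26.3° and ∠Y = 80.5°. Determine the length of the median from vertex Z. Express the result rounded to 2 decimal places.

The third angle is ∠Z = 180° − ∠Y − ∠X = 73.20°.
Law of sines: x = y·sin X/sin Y ≈ 61.23.
Law of sines: z = y·sin Z/sin Y ≈ 132.3.
Median from Z: ½√(2·y² + 2·x² − z²) ≈ 82.388.

m_Z ≈ 82.39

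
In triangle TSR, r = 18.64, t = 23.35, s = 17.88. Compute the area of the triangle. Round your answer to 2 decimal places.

area ≈ 163.83

Semiperimeter p = (23.35 + 17.88 + 18.64)/2 = 29.935.
Heron's formula: area = √(29.935·6.585·12.055·11.295) ≈ 163.83.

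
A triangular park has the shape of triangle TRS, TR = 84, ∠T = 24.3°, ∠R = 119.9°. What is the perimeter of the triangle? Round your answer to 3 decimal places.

The third angle is ∠S = 180° − ∠T − ∠R = 35.80°.
Law of sines: RS = TR·sin T/sin S ≈ 59.094.
Law of sines: ST = TR·sin R/sin S ≈ 124.49.
Semiperimeter s = (59.094+124.49+84)/2 = 133.79.
Perimeter = 59.094 + 124.49 + 84 = 267.58.

267.580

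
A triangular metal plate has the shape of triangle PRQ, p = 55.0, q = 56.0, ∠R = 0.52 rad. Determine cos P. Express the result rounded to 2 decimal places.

cos P ≈ 0.29

By the law of cosines, r² = q² + p² − 2·q·p·cos R = 815.23, so r ≈ 28.552.
Law of cosines again: cos P = (r² + q² − p²)/(2·r·q) ≈ 0.28964, so ∠P ≈ 1.277 rad.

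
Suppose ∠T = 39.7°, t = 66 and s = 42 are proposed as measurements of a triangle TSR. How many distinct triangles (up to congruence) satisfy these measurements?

s·sin T = 42·sin(39.7°) ≈ 26.83.
Since t ≥ s, exactly one triangle exists.

1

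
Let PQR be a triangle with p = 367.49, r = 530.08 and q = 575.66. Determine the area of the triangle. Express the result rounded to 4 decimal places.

area ≈ 95072.7541

Semiperimeter s = (367.49 + 575.66 + 530.08)/2 = 736.62.
Heron's formula: area = √(736.62·369.12·160.96·206.53) ≈ 95073.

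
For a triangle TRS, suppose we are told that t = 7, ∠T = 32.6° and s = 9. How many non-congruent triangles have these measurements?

s·sin T = 9·sin(32.6°) ≈ 4.849.
Since s sin T < t < s (4.849 < 7 < 9), two triangles exist.

2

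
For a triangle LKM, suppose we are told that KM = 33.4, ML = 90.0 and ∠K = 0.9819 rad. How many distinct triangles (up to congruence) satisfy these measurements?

KM·sin K = 33.4·sin(0.9819 rad) ≈ 27.77.
Since ML ≥ KM, exactly one triangle exists.

1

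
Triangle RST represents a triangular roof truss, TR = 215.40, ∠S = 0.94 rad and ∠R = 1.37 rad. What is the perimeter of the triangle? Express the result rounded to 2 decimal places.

The third angle is ∠T = π − ∠R − ∠S = 0.832 rad.
Law of sines: ST = TR·sin R/sin S ≈ 261.37.
Law of sines: RS = TR·sin T/sin S ≈ 197.11.
Semiperimeter s = (261.37+215.4+197.11)/2 = 336.94.
Perimeter = 261.37 + 215.4 + 197.11 = 673.89.

perimeter ≈ 673.89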